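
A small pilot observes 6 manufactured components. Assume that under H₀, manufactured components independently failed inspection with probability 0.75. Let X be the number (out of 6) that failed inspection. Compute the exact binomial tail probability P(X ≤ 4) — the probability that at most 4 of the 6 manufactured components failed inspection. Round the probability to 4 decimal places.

P = 0.4661

X ~ Binomial(n=6, p=0.75).
P(X ≤ 4) = Σ_{j=0}^{4} C(6,j)·0.75^j·0.25^{6−j}.
= 0.000244 + 0.004395 + 0.032959 + 0.131836 + 0.296631 = 0.4661.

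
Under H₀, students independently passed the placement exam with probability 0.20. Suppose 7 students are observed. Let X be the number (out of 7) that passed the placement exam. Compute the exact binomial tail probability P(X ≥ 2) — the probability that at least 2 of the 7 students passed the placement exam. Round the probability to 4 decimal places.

P = 0.4233

X is binomial with n = 7 and p = 0.20.
P(X ≥ 2) = Σ_{j=2}^{7} C(7,j)·0.20^j·0.80^{7−j}.
= 0.275251 + 0.114688 + 0.028672 + 0.004301 + 0.000358 + 0.000013 = 0.4233.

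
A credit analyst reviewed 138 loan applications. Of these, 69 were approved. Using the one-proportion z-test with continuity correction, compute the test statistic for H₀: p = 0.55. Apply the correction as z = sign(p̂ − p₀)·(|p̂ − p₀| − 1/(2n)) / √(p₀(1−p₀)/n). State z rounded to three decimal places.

z = -1.095

Sample proportion p̂ = 69/138 = 0.50000. p̂ − p₀ = -0.050000.
Continuity correction 1/(2n) = 1/276 = 0.003623.
Corrected numerator: |-0.050000| − 0.003623 = 0.046377.
Under H₀, SE = √(p₀(1−p₀)/n) = √(0.55·0.45/138) = √0.001793478 = 0.042349.
z = (−)0.046377/0.042349 = -1.095.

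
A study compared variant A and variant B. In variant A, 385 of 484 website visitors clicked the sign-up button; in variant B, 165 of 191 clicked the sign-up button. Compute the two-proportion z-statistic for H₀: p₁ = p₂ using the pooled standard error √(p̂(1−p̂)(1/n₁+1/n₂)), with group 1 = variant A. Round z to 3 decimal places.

p̂₁ = 385/484 = 0.79545, p̂₂ = 165/191 = 0.86387.
Pooled p̂ = (385+165)/(484+191) = 550/675 = 0.81481.
SE = √[p̂(1−p̂)(1/n₁+1/n₂)] = √[0.81481·0.18519·(1/484+1/191)] ≈ 0.033193.
z = -0.06842/0.033193 = -2.061.

z = -2.061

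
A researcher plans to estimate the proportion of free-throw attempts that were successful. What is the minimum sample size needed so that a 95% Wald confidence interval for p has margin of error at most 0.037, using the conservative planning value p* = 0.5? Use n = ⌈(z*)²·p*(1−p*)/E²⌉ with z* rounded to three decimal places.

z* = 1.960 at the 95% level.
p*(1−p*) = 0.50·0.50 = 0.2500.
(z*)²·p*(1−p*)/E² = 3.841600·0.2500/0.001369 = 701.534.
⌈701.534⌉ = 702.

n = 702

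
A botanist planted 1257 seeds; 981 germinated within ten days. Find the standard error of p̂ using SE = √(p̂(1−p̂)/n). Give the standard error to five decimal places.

p̂ = 981/1257 = 0.78043.
p̂(1−p̂) = 0.78043·0.21957 = 0.171359.
SE = √(0.171359/1257) = 0.01168.

SE = 0.01168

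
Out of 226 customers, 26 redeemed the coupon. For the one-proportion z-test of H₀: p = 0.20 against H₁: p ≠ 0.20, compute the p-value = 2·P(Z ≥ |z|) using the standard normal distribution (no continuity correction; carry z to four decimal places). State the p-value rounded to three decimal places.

With x = 26 successes in n = 226, p̂ = 0.11504.
Null standard error: √(0.20·0.80/226) = √0.000707965 = 0.026608.
Test statistic (full precision, shown to 4 dp): z = (26/226 − 0.20)/SE₀ ≈ -3.1929.
p-value = 2·P(Z ≥ |z|) with z = -3.1929 → 0.001.

p-value = 0.001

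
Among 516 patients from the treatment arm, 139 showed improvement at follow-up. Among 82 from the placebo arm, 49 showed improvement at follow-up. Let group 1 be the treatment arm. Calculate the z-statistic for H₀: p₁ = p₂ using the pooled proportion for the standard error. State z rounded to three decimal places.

p̂₁ = 139/516 = 0.26938, p̂₂ = 49/82 = 0.59756.
Pooling: p̂ = 188/598 = 0.31438.
Pooled SE = √[0.2155457·0.01413311] ≈ 0.055194.
z = -0.32818/0.055194 = -5.946.

z = -5.946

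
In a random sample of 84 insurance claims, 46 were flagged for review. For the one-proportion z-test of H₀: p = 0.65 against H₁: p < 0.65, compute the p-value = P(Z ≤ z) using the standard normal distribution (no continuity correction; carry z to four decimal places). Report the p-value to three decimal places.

p-value = 0.025

Sample proportion p̂ = 46/84 = 0.54762.
SE₀ = √(0.65·0.35/84) = 0.052042.
z = (p̂ − p₀)/SE = (46/84 − 0.65)/0.052042 ≈ -1.9673.
From the standard normal, P(Z ≤ z) = 0.025.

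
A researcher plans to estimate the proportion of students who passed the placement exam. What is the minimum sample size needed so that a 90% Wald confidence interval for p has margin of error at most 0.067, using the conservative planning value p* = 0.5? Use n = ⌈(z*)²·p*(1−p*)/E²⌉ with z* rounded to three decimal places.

For 90% confidence, z* = 1.645.
p*(1−p*) = 0.2500.
Required n before rounding: 2.706025 × 0.2500 / 0.067² = 150.703.
Rounding up, n = 151.

n = 151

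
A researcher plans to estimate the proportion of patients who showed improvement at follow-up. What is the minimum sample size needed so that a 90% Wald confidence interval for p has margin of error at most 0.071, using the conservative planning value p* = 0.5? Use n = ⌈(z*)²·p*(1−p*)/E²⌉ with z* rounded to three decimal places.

The 90% critical value is z* = 1.645.
p*(1−p*) = 0.2500.
Required n before rounding: 2.706025 × 0.2500 / 0.071² = 134.201.
Rounding up, n = 135.

n = 135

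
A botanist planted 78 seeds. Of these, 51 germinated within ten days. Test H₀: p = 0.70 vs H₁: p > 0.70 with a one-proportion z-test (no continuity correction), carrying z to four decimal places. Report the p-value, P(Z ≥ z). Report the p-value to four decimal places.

The sample proportion is 51/78 = 0.65385.
Null standard error: √(0.70·0.30/78) = √0.002692308 = 0.051887.
Test statistic (full precision, shown to 4 dp): z = (51/78 − 0.70)/SE₀ ≈ -0.8895.
From the standard normal, P(Z ≥ z) = 0.8131.

p-value = 0.8131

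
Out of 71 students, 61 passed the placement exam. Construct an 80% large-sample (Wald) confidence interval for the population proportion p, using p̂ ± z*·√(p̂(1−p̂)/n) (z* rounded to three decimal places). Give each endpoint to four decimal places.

(0.8062, 0.9121)

Sample proportion p̂ = 61/71 = 0.85915.
SE(p̂) = √(0.85915·0.14085/71) = 0.041284.
z* = 1.282 at the 80% level.
Margin of error: 1.282 × 0.041284 = 0.05293.
So the interval runs from 0.8062 to 0.9121.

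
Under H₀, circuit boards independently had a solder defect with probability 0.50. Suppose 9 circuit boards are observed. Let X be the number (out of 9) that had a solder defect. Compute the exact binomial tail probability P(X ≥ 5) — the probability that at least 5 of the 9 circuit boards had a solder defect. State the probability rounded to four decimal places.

P = 0.5000

X ~ Binomial(n=9, p=0.50).
P(X ≥ 5) = Σ_{j=5}^{9} C(9,j)·0.50^j·0.50^{9−j}.
= 0.246094 + 0.164062 + 0.070312 + 0.017578 + 0.001953 = 0.5000.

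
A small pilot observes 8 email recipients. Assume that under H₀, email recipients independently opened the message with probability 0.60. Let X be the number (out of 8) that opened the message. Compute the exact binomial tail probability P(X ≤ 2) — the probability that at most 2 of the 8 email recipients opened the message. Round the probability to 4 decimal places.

P = 0.0498

X is binomial with n = 8 and p = 0.60.
P(X ≤ 2) = C(8,0)·0.60^0·0.40^8 + C(8,1)·0.60^1·0.40^7 + C(8,2)·0.60^2·0.40^6.
= 0.000655 + 0.007864 + 0.041288 = 0.0498.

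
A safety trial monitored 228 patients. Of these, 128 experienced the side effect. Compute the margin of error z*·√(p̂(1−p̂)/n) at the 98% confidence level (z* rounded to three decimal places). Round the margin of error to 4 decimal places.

With x = 128 successes in n = 228, p̂ = 0.56140.
SE = √(p̂(1−p̂)/n) = √(0.246230/228) = 0.032863.
The 98% critical value is z* = 2.326.
ME = 2.326·0.032863 = 0.0764.

ME = 0.0764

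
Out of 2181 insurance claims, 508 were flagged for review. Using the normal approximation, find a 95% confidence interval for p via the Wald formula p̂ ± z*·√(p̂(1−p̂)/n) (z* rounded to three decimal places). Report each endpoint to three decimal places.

Sample proportion p̂ = 508/2181 = 0.23292.
SE(p̂) = √(0.23292·0.76708/2181) = 0.009051.
z* = 1.960 at the 95% level.
Margin = 1.960·0.009051 = 0.01774.
CI: 0.23292 ± 0.01774 = (0.215, 0.251).

(0.215, 0.251)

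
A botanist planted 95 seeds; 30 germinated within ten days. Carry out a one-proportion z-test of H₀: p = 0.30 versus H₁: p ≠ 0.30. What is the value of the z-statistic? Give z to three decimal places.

z = 0.336

p̂ = 30/95 = 0.31579.
SE₀ = √(0.30·0.70/95) = 0.047016.
z = (0.31579 − 0.30)/0.047016 = 0.01579/0.047016 = 0.336.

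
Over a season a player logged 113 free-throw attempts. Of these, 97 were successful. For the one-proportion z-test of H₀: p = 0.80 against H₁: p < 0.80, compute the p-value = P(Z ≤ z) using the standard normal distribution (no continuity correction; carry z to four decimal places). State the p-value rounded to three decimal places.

p-value = 0.940

The sample proportion is 97/113 = 0.85841.
SE₀ = √(0.80·0.20/113) = 0.037629.
z = (p̂ − p₀)/SE = (97/113 − 0.80)/0.037629 ≈ 1.5522.
p-value = P(Z ≤ z) with z = 1.5522 → 0.940.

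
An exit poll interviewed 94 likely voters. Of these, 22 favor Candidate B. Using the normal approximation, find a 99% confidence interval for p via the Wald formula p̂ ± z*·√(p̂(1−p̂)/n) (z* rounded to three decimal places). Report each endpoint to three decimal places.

With x = 22 successes in n = 94, p̂ = 0.23404.
Standard error of p̂: √(0.179267/94) = √0.001907092 = 0.043670.
z* = 2.576 at the 99% level.
Margin of error: 2.576 × 0.043670 = 0.11249.
Interval: 0.23404 ± 0.11249 → (0.122, 0.347).

(0.122, 0.347)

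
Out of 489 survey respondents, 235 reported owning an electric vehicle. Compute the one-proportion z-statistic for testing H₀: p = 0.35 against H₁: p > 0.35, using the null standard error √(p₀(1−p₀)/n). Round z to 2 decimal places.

z = 6.05

Sample proportion p̂ = 235/489 = 0.48057.
Under H₀, SE = √(p₀(1−p₀)/n) = √(0.35·0.65/489) = √0.000465235 = 0.021569.
Test statistic: z = 0.13057/0.021569 = 6.05.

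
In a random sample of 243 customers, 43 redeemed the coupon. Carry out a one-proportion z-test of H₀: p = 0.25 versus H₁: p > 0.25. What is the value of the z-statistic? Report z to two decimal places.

With x = 43 successes in n = 243, p̂ = 0.17695.
SE₀ = √(0.25·0.75/243) = 0.027778.
z = (p̂ − p₀)/SE = (0.17695 − 0.25)/0.027778 = -2.63.

z = -2.63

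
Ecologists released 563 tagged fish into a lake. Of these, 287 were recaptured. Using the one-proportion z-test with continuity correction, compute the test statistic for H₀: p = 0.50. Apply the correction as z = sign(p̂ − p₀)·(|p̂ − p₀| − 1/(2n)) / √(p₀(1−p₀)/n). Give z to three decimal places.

With x = 287 successes in n = 563, p̂ = 0.50977. p̂ − p₀ = 0.009769.
Continuity correction 1/(2n) = 1/1126 = 0.000888.
Corrected numerator: |0.009769| − 0.000888 = 0.008881.
Under H₀, SE = √(p₀(1−p₀)/n) = √(0.50·0.50/563) = √0.000444050 = 0.021072.
z = (+)0.008881/0.021072 = 0.421.

z = 0.421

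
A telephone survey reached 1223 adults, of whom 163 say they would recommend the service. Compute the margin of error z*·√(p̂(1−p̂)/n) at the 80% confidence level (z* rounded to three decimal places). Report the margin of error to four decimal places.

Sample proportion p̂ = 163/1223 = 0.13328.
Standard error of p̂: √(0.115516/1223) = √0.000094453 = 0.009719.
The 80% critical value is z* = 1.282.
Margin of error = z*·SE = 1.282 × 0.009719 = 0.0125.

ME = 0.0125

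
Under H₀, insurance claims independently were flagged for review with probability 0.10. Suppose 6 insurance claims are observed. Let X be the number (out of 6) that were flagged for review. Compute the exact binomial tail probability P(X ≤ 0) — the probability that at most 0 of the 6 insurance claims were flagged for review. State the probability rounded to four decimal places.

P = 0.5314

X is binomial with n = 6 and p = 0.10.
P(X ≤ 0) = C(6,0)·0.10^0·0.90^6.
= 0.531441 = 0.5314.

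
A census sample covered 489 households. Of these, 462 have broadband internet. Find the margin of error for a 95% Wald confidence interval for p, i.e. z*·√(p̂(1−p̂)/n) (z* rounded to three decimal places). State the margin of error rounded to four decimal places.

With x = 462 successes in n = 489, p̂ = 0.94479.
SE = √(p̂(1−p̂)/n) = √(0.052166/489) = 0.010329.
For 95% confidence, z* = 1.960.
ME = 1.960·0.010329 = 0.0202.

ME = 0.0202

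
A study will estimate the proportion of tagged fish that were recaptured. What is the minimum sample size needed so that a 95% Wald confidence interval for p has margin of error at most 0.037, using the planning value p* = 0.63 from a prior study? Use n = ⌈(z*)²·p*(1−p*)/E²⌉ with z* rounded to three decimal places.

For 95% confidence, z* = 1.960.
p*(1−p*) = 0.2331.
(z*)²·p*(1−p*)/E² = 3.841600·0.2331/0.001369 = 654.110.
Rounding up, n = 655.

n = 655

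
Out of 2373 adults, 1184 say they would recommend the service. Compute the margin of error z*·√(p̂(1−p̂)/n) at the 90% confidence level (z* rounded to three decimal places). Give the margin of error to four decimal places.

ME = 0.0169

The sample proportion is 1184/2373 = 0.49895.
SE = √(p̂(1−p̂)/n) = √(0.249999/2373) = 0.010264.
The 90% critical value is z* = 1.645.
Margin of error = z*·SE = 1.645 × 0.010264 = 0.0169.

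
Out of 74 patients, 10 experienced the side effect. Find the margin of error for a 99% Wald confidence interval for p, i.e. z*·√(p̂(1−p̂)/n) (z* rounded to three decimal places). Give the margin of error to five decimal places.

ME = 0.10237

Sample proportion p̂ = 10/74 = 0.13514.
SE(p̂) = √(0.13514·0.86486/74) = 0.039741.
z* = 2.576 at the 99% level.
Margin of error = z*·SE = 2.576 × 0.039741 = 0.10237.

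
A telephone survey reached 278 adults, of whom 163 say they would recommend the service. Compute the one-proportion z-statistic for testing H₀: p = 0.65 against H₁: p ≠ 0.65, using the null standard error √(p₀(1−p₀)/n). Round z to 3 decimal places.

With x = 163 successes in n = 278, p̂ = 0.58633.
Under H₀, SE = √(p₀(1−p₀)/n) = √(0.65·0.35/278) = √0.000818345 = 0.028607.
z = (p̂ − p₀)/SE = (0.58633 − 0.65)/0.028607 = -2.226.

z = -2.226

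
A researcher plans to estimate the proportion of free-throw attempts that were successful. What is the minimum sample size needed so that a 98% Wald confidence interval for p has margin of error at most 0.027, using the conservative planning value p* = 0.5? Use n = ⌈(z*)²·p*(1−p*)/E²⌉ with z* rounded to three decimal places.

The 98% critical value is z* = 2.326.
p*(1−p*) = 0.2500.
(z*)²·p*(1−p*)/E² = 5.410276·0.2500/0.000729 = 1855.376.
⌈1855.376⌉ = 1856.

n = 1856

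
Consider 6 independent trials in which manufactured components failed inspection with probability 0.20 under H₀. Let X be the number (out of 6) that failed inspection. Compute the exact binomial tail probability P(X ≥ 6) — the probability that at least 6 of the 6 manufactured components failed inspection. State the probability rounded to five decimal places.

P = 0.00006

X is binomial with n = 6 and p = 0.20.
P(X ≥ 6) = C(6,6)·0.20^6·0.80^0.
= 0.000064 = 0.00006.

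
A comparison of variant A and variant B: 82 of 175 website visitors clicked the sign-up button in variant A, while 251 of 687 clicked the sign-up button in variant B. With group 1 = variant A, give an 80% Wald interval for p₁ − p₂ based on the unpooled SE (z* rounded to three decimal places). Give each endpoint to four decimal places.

p̂₁ = 82/175 = 0.46857, p̂₂ = 251/687 = 0.36536; p̂₁ − p̂₂ = 0.10321.
Unpooled SE = √(p̂₁(1−p̂₁)/n₁ + p̂₂(1−p̂₂)/n₂) = √(0.001422927 + 0.000337513) = 0.041958.
The 80% critical value is z* = 1.282. Margin of error = 0.05379.
So the interval runs from 0.0494 to 0.1570.

(0.0494, 0.1570)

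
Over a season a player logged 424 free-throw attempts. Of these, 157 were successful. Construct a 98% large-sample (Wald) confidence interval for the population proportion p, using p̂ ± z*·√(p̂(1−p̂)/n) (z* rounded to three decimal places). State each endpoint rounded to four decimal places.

p̂ = 157/424 = 0.37028.
Standard error of p̂: √(0.233174/424) = √0.000549938 = 0.023451.
For 98% confidence, z* = 2.326.
Margin = 2.326·0.023451 = 0.05455.
CI: 0.37028 ± 0.05455 = (0.3157, 0.4248).

(0.3157, 0.4248)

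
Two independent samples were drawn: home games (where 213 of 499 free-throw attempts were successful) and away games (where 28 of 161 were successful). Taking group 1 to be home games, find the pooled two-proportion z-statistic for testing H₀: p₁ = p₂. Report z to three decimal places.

p̂₁ = 213/499 = 0.42685, p̂₂ = 28/161 = 0.17391.
Pooling: p̂ = 241/660 = 0.36515.
SE = √[p̂(1−p̂)(1/n₁+1/n₂)] = √[0.36515·0.63485·(1/499+1/161)] ≈ 0.043640.
z = 0.25294/0.043640 = 5.796.

z = 5.796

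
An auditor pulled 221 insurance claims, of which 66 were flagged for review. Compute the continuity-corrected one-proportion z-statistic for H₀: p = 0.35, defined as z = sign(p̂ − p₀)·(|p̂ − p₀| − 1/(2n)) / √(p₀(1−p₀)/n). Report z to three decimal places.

With x = 66 successes in n = 221, p̂ = 0.29864. p̂ − p₀ = -0.051357.
1/(2n) = 0.002262.
Corrected numerator: |-0.051357| − 0.002262 = 0.049095.
Null standard error: √(0.35·0.65/221) = √0.001029412 = 0.032084.
z = (−)0.049095/0.032084 = -1.530.

z = -1.530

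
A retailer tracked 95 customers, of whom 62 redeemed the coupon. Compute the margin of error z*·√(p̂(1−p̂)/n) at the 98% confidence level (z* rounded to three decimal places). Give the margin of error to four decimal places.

ME = 0.1136

Sample proportion p̂ = 62/95 = 0.65263.
SE(p̂) = √(0.65263·0.34737/95) = 0.048850.
For 98% confidence, z* = 2.326.
ME = 2.326·0.048850 = 0.1136.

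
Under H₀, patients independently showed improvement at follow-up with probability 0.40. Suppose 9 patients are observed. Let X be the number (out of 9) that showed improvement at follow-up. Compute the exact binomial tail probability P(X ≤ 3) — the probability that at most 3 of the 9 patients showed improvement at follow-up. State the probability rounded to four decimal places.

P = 0.4826

X is binomial with n = 9 and p = 0.40.
P(X ≤ 3) = C(9,0)·0.40^0·0.60^9 + C(9,1)·0.40^1·0.60^8 + C(9,2)·0.40^2·0.60^7 + C(9,3)·0.40^3·0.60^6.
= 0.010078 + 0.060466 + 0.161243 + 0.250823 = 0.4826.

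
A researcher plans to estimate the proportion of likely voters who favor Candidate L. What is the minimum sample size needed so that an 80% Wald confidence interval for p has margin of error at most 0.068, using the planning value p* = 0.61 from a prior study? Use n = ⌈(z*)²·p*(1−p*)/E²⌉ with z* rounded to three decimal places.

The 80% critical value is z* = 1.282.
p*(1−p*) = 0.61·0.39 = 0.2379.
Required n before rounding: 1.643524 × 0.2379 / 0.068² = 84.558.
Rounding up, n = 85.

n = 85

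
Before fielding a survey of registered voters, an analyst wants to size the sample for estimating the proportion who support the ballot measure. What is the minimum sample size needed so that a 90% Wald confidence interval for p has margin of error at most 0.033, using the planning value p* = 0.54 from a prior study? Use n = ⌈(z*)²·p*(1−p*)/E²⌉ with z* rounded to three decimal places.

For 90% confidence, z* = 1.645.
p*(1−p*) = 0.2484.
(z*)²·p*(1−p*)/E² = 2.706025·0.2484/0.001089 = 617.242.
Rounding up, n = 618.

n = 618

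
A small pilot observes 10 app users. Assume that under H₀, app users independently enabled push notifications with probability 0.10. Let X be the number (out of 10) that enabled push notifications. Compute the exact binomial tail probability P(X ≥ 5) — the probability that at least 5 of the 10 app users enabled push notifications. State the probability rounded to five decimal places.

P = 0.00163

X ~ Binomial(n=10, p=0.10).
P(X ≥ 5) = Σ_{j=5}^{10} C(10,j)·0.10^j·0.90^{10−j}.
= 0.001488 + 0.000138 + 0.000009 + 0.000000 + 0.000000 + 0.000000 = 0.00163.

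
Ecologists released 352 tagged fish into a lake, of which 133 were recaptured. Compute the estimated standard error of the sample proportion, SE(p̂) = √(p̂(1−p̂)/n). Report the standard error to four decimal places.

SE = 0.0258

p̂ = 133/352 = 0.37784.
p̂(1−p̂) = 0.235077.
SE = √(0.235077/352) = 0.0258.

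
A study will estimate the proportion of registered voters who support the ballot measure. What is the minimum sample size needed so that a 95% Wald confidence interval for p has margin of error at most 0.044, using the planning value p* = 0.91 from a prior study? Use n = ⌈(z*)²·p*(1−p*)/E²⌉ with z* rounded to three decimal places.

z* = 1.960 at the 95% level.
p*(1−p*) = 0.0819.
Required n before rounding: 3.841600 × 0.0819 / 0.044² = 162.514.
⌈162.514⌉ = 163.

n = 163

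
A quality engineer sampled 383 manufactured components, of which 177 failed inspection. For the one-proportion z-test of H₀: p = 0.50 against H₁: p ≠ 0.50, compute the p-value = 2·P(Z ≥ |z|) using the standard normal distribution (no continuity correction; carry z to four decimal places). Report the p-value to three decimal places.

The sample proportion is 177/383 = 0.46214.
Under H₀, SE = √(p₀(1−p₀)/n) = √(0.50·0.50/383) = √0.000652742 = 0.025549.
z = (p̂ − p₀)/SE = (177/383 − 0.50)/0.025549 ≈ -1.4818.
p-value = 2·P(Z ≥ |z|) with z = -1.4818 → 0.138.

p-value = 0.138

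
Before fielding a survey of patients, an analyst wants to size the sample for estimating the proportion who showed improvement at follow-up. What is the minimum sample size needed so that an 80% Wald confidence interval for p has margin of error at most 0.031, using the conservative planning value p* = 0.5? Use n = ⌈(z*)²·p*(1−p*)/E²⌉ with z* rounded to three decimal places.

z* = 1.282 at the 80% level.
p*(1−p*) = 0.2500.
(z*)²·p*(1−p*)/E² = 1.643524·0.2500/0.000961 = 427.556.
⌈427.556⌉ = 428.

n = 428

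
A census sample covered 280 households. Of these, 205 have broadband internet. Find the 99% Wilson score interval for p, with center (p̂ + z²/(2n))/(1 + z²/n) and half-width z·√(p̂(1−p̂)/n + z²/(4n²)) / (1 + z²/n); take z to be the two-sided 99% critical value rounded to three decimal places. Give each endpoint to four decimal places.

(0.6592, 0.7944)

Here p̂ = 205/280 = 0.73214 and z = 2.576 (z² = 6.635776).
1 + z²/n = 1.023699.
Adjusted center: (0.73214 + z²/(2n))/1.023699 = 0.72677.
Radicand: p̂(1−p̂)/n + z²/(4n²) = 0.000700392 + 0.000021160 = 0.000721552.
Half-width = z·√(radicand)/denom = 2.576·0.026862/1.023699 = 0.06759.
CI: 0.72677 ± 0.06759 = (0.6592, 0.7944).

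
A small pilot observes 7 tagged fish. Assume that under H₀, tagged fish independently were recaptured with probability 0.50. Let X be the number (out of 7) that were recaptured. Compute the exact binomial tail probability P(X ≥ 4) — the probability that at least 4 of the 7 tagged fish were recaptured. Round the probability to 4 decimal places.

P = 0.5000

X ~ Binomial(n=7, p=0.50).
P(X ≥ 4) = C(7,4)·0.50^4·0.50^3 + C(7,5)·0.50^5·0.50^2 + C(7,6)·0.50^6·0.50^1 + C(7,7)·0.50^7·0.50^0.
= 0.273438 + 0.164062 + 0.054688 + 0.007812 = 0.5000.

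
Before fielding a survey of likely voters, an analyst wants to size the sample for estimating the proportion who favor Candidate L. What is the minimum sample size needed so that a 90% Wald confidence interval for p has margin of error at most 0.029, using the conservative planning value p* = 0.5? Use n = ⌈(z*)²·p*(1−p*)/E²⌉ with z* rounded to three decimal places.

n = 805

For 90% confidence, z* = 1.645.
p*(1−p*) = 0.2500.
Required n before rounding: 2.706025 × 0.2500 / 0.029² = 804.407.
⌈804.407⌉ = 805.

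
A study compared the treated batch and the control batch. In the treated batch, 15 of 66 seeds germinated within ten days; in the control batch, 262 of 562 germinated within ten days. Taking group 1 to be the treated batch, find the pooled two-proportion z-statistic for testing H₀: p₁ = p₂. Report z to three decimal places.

z = -3.698

Sample proportions: p̂₁ = 15/66 = 0.22727 and p̂₂ = 262/562 = 0.46619.
Pooled p̂ = (15+262)/(66+562) = 277/628 = 0.44108.
SE = √[p̂(1−p̂)(1/n₁+1/n₂)] = √[0.44108·0.55892·(1/66+1/562)] ≈ 0.064606.
z = -0.23892/0.064606 = -3.698.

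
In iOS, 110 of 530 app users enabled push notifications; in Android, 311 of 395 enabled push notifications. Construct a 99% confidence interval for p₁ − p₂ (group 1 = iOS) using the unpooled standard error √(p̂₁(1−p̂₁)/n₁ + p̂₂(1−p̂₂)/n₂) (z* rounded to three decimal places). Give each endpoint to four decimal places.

p̂₁ = 110/530 = 0.20755, p̂₂ = 311/395 = 0.78734; p̂₁ − p̂₂ = -0.57979.
Unpooled SE = √(p̂₁(1−p̂₁)/n₁ + p̂₂(1−p̂₂)/n₂) = √(0.000310323 + 0.000423885) = 0.027096.
For 99% confidence, z* = 2.576. Margin of error = 0.06980.
So the interval runs from -0.6496 to -0.5100.

(-0.6496, -0.5100)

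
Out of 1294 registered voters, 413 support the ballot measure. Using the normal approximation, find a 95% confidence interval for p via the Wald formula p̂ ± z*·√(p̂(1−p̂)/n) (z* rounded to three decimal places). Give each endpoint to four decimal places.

(0.2938, 0.3446)

p̂ = 413/1294 = 0.31917.
Standard error of p̂: √(0.217299/1294) = √0.000167928 = 0.012959.
z* = 1.960 at the 95% level.
Margin of error: 1.960 × 0.012959 = 0.02540.
Interval: 0.31917 ± 0.02540 → (0.2938, 0.3446).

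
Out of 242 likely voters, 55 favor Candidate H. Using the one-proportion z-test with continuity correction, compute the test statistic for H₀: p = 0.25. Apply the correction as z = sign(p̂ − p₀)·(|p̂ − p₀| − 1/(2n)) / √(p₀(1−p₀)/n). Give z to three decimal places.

With x = 55 successes in n = 242, p̂ = 0.22727. p̂ − p₀ = -0.022727.
1/(2n) = 0.002066.
Corrected numerator: |-0.022727| − 0.002066 = 0.020661.
SE₀ = √(0.25·0.75/242) = 0.027835.
z = (−)0.020661/0.027835 = -0.742.

z = -0.742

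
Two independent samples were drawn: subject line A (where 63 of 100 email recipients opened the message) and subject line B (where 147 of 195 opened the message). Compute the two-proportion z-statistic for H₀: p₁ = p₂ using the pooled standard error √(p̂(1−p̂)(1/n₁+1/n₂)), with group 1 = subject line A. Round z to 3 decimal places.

z = -2.223

Sample proportions: p̂₁ = 63/100 = 0.63000 and p̂₂ = 147/195 = 0.75385.
Pooled p̂ = (63+147)/(100+195) = 210/295 = 0.71186.
Pooled SE = √[0.2051135·0.01512821] ≈ 0.055705.
z = (p̂₁ − p̂₂)/SE = (0.63000 − 0.75385)/0.055705 = -0.12385/0.055705 = -2.223.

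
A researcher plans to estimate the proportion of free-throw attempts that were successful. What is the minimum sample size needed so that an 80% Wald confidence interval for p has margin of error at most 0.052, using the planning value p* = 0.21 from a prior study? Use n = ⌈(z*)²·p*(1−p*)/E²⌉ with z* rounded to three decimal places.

For 80% confidence, z* = 1.282.
p*(1−p*) = 0.21·0.79 = 0.1659.
Required n before rounding: 1.643524 × 0.1659 / 0.052² = 100.836.
Rounding up, n = 101.

n = 101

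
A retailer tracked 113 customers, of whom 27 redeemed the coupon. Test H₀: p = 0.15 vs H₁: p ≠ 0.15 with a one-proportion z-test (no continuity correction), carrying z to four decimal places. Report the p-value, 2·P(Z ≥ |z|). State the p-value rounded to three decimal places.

p-value = 0.008

p̂ = 27/113 = 0.23894.
Under H₀, SE = √(p₀(1−p₀)/n) = √(0.15·0.85/113) = √0.001128319 = 0.033590.
Test statistic (full precision, shown to 4 dp): z = (27/113 − 0.15)/SE₀ ≈ 2.6477.
From the standard normal, 2·P(Z ≥ |z|) = 0.008.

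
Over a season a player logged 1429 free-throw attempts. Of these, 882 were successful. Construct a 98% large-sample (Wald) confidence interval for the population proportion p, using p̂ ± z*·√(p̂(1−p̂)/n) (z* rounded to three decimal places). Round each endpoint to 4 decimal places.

p̂ = 882/1429 = 0.61721.
SE(p̂) = √(0.61721·0.38279/1429) = 0.012858.
z* = 2.326 at the 98% level.
Margin = 2.326·0.012858 = 0.02991.
CI: 0.61721 ± 0.02991 = (0.5873, 0.6471).

(0.5873, 0.6471)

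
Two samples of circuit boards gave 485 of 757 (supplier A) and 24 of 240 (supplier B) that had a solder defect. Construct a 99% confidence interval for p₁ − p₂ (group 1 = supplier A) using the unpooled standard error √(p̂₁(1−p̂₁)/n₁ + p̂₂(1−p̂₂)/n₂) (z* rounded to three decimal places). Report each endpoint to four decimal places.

p̂₁ = 0.64069, p̂₂ = 0.10000, so the observed difference is 0.54069.
Unpooled SE = √(p̂₁(1−p̂₁)/n₁ + p̂₂(1−p̂₂)/n₂) = √(0.000304105 + 0.000375000) = 0.026060.
For 99% confidence, z* = 2.576. Margin of error = 0.06713.
CI: 0.54069 ± 0.06713 = (0.4736, 0.6078).

(0.4736, 0.6078)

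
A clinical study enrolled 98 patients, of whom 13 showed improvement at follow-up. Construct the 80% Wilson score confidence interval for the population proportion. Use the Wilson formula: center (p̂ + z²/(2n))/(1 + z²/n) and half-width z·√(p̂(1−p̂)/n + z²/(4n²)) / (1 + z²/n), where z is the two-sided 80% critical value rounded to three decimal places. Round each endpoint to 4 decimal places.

(0.0947, 0.1827)

Here p̂ = 13/98 = 0.13265 and z = 1.282 (z² = 1.643524).
Denominator 1 + z²/n = 1 + 1.643524/98 = 1.016771.
Adjusted center: (0.13265 + z²/(2n))/1.016771 = 0.13871.
Radicand: p̂(1−p̂)/n + z²/(4n²) = 0.001174043 + 0.000042782 = 0.001216825.
Half-width = 1.282·√0.001216825/1.016771 = 0.04398.
Interval: 0.13871 ± 0.04398 → (0.0947, 0.1827).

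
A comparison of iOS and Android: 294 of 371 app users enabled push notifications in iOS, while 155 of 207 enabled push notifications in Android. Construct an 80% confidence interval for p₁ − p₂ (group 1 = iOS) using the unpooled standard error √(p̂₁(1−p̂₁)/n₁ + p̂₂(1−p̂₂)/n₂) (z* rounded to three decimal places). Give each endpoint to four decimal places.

(-0.0035, 0.0908)

p̂₁ = 0.79245, p̂₂ = 0.74879, so the observed difference is 0.04366.
SE = √(0.000443319 + 0.000908707) = √0.001352026 = 0.036770.
For 80% confidence, z* = 1.282. Margin of error = 0.04714.
CI: 0.04366 ± 0.04714 = (-0.0035, 0.0908).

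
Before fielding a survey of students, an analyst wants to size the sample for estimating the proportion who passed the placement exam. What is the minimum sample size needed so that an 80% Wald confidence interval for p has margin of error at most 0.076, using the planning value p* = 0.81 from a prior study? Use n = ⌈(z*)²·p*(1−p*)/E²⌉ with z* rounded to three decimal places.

n = 44

z* = 1.282 at the 80% level.
p*(1−p*) = 0.1539.
(z*)²·p*(1−p*)/E² = 1.643524·0.1539/0.005776 = 43.791.
⌈43.791⌉ = 44.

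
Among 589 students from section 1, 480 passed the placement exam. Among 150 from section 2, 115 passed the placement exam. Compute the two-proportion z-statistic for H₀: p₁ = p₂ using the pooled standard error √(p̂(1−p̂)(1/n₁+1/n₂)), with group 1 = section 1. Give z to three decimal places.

p̂₁ = 480/589 = 0.81494, p̂₂ = 115/150 = 0.76667.
Pooling: p̂ = 595/739 = 0.80514.
SE = √[p̂(1−p̂)(1/n₁+1/n₂)] = √[0.80514·0.19486·(1/589+1/150)] ≈ 0.036225.
z = 0.04827/0.036225 = 1.333.

z = 1.333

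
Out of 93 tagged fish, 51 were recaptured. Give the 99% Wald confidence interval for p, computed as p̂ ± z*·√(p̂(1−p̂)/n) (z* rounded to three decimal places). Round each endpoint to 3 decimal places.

(0.415, 0.681)

Sample proportion p̂ = 51/93 = 0.54839.
SE = √(p̂(1−p̂)/n) = √(0.247659/93) = 0.051604.
The 99% critical value is z* = 2.576.
Margin = 2.576·0.051604 = 0.13293.
Interval: 0.54839 ± 0.13293 → (0.415, 0.681).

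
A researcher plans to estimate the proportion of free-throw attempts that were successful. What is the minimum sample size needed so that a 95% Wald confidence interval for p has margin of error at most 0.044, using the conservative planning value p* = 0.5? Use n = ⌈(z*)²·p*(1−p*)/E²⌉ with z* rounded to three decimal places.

The 95% critical value is z* = 1.960.
p*(1−p*) = 0.50·0.50 = 0.2500.
Required n before rounding: 3.841600 × 0.2500 / 0.044² = 496.074.
Rounding up, n = 497.

n = 497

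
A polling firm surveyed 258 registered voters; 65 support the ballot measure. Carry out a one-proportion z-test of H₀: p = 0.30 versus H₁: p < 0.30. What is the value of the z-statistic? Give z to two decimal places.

z = -1.68

With x = 65 successes in n = 258, p̂ = 0.25194.
SE₀ = √(0.30·0.70/258) = 0.028530.
Test statistic: z = -0.04806/0.028530 = -1.68.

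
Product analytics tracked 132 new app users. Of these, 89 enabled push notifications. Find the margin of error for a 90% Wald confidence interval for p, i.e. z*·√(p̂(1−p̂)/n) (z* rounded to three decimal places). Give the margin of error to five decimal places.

p̂ = 89/132 = 0.67424.
SE = √(p̂(1−p̂)/n) = √(0.219640/132) = 0.040791.
The 90% critical value is z* = 1.645.
Margin of error = z*·SE = 1.645 × 0.040791 = 0.06710.

ME = 0.06710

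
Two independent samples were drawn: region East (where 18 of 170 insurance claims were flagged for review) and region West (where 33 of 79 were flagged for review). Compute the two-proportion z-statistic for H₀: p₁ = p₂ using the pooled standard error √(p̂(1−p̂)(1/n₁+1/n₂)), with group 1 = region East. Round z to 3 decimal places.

Sample proportions: p̂₁ = 18/170 = 0.10588 and p̂₂ = 33/79 = 0.41772.
Pooled p̂ = (18+33)/(170+79) = 51/249 = 0.20482.
SE = √[p̂(1−p̂)(1/n₁+1/n₂)] = √[0.20482·0.79518·(1/170+1/79)] ≈ 0.054952.
z = -0.31184/0.054952 = -5.675.

z = -5.675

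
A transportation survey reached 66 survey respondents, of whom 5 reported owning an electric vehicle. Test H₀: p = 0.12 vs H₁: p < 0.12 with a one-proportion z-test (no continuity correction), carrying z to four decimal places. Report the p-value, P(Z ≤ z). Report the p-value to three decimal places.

With x = 5 successes in n = 66, p̂ = 0.07576.
Under H₀, SE = √(p₀(1−p₀)/n) = √(0.12·0.88/66) = √0.001600000 = 0.040000.
z = (p̂ − p₀)/SE = (5/66 − 0.12)/0.040000 ≈ -1.1061.
p-value = P(Z ≤ z) with z = -1.1061 → 0.134.

p-value = 0.134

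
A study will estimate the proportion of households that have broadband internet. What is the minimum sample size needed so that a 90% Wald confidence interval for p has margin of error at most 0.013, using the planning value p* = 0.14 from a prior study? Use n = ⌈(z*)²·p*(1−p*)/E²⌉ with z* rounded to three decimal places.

n = 1928

z* = 1.645 at the 90% level.
p*(1−p*) = 0.1204.
Required n before rounding: 2.706025 × 0.1204 / 0.013² = 1927.843.
⌈1927.843⌉ = 1928.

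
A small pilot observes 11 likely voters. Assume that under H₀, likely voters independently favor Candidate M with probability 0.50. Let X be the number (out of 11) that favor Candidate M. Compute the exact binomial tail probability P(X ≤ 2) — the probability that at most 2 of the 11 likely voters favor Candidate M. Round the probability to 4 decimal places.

P = 0.0327

X ~ Binomial(n=11, p=0.50).
P(X ≤ 2) = C(11,0)·0.50^0·0.50^11 + C(11,1)·0.50^1·0.50^10 + C(11,2)·0.50^2·0.50^9.
= 0.000488 + 0.005371 + 0.026855 = 0.0327.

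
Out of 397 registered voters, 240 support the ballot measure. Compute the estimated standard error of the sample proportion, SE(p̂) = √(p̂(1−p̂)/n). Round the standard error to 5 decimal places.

SE = 0.02454

The sample proportion is 240/397 = 0.60453.
p̂(1−p̂) = 0.60453·0.39547 = 0.239073.
Dividing by n and taking the root: √0.000602199 = 0.02454.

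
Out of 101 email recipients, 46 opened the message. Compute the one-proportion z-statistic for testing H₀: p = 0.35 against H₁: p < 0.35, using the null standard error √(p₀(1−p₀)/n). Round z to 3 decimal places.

z = 2.222

The sample proportion is 46/101 = 0.45545.
Null standard error: √(0.35·0.65/101) = √0.002252475 = 0.047460.
z = (p̂ − p₀)/SE = (0.45545 − 0.35)/0.047460 = 2.222.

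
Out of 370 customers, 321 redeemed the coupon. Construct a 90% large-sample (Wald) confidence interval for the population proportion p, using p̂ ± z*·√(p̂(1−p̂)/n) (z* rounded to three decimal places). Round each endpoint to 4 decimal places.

(0.8386, 0.8966)

With x = 321 successes in n = 370, p̂ = 0.86757.
Standard error of p̂: √(0.114894/370) = √0.000310525 = 0.017622.
z* = 1.645 at the 90% level.
Margin of error: 1.645 × 0.017622 = 0.02899.
So the interval runs from 0.8386 to 0.8966.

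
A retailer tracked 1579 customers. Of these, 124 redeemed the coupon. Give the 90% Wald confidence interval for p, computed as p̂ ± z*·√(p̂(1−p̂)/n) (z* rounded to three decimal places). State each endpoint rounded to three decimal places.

p̂ = 124/1579 = 0.07853.
SE = √(p̂(1−p̂)/n) = √(0.072364/1579) = 0.006770.
z* = 1.645 at the 90% level.
Margin = 1.645·0.006770 = 0.01114.
Interval: 0.07853 ± 0.01114 → (0.067, 0.090).

(0.067, 0.090)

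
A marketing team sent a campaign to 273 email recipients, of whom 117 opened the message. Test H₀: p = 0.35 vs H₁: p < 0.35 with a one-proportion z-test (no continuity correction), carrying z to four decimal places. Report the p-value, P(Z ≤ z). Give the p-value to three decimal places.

p-value = 0.997

The sample proportion is 117/273 = 0.42857.
Null standard error: √(0.35·0.65/273) = √0.000833333 = 0.028868.
z = (p̂ − p₀)/SE = (117/273 − 0.35)/0.028868 ≈ 2.7218.
p-value = P(Z ≤ z) with z = 2.7218 → 0.997.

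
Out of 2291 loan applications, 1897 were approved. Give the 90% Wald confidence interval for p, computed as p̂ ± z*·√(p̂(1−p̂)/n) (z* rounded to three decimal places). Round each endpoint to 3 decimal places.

With x = 1897 successes in n = 2291, p̂ = 0.82802.
SE = √(p̂(1−p̂)/n) = √(0.142401/2291) = 0.007884.
For 90% confidence, z* = 1.645.
Margin of error: 1.645 × 0.007884 = 0.01297.
CI: 0.82802 ± 0.01297 = (0.815, 0.841).

(0.815, 0.841)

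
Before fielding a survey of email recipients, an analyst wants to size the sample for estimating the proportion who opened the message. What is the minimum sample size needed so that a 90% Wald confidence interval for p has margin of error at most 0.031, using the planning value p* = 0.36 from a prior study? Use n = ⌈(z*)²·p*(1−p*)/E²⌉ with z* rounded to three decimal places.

n = 649

For 90% confidence, z* = 1.645.
p*(1−p*) = 0.2304.
Required n before rounding: 2.706025 × 0.2304 / 0.031² = 648.770.
⌈648.770⌉ = 649.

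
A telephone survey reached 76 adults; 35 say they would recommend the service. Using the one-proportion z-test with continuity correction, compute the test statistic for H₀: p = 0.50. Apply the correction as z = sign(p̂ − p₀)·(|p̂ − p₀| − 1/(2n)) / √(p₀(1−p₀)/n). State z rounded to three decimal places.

The sample proportion is 35/76 = 0.46053. p̂ − p₀ = -0.039474.
1/(2n) = 0.006579.
Corrected numerator: |-0.039474| − 0.006579 = 0.032895.
Under H₀, SE = √(p₀(1−p₀)/n) = √(0.50·0.50/76) = √0.003289474 = 0.057354.
z = (−)0.032895/0.057354 = -0.574.

z = -0.574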